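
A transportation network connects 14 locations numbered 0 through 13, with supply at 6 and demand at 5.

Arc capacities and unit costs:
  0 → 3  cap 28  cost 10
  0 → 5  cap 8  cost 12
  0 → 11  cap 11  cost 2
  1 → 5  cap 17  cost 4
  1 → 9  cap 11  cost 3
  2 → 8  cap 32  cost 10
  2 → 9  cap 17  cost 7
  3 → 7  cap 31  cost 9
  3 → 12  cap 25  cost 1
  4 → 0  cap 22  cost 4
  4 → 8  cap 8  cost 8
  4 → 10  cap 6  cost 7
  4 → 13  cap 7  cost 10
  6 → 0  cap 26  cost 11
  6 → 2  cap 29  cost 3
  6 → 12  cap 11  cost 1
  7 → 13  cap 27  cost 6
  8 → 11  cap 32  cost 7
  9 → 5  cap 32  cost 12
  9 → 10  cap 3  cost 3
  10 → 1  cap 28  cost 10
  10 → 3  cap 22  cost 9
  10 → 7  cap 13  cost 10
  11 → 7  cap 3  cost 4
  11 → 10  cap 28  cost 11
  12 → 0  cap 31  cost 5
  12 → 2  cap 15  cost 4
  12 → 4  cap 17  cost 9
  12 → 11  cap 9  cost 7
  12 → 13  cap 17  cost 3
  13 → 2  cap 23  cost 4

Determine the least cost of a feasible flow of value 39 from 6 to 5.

shortest-cost path #1: 6→12→0→5 push 8 @ unit cost 18 (adds 144)
shortest-cost path #2: 6→2→9→5 push 17 @ unit cost 22 (adds 374)
shortest-cost path #3: 6→12→4→10→1→5 push 3 @ unit cost 31 (adds 93)
shortest-cost path #4: 6→0→12→4→10→1→5 push 3 @ unit cost 36 (adds 108)
shortest-cost path #5: 6→0→11→10→1→5 push 8 @ unit cost 38 (adds 304)
total cost = 1023

Minimum cost for 39 units: 1023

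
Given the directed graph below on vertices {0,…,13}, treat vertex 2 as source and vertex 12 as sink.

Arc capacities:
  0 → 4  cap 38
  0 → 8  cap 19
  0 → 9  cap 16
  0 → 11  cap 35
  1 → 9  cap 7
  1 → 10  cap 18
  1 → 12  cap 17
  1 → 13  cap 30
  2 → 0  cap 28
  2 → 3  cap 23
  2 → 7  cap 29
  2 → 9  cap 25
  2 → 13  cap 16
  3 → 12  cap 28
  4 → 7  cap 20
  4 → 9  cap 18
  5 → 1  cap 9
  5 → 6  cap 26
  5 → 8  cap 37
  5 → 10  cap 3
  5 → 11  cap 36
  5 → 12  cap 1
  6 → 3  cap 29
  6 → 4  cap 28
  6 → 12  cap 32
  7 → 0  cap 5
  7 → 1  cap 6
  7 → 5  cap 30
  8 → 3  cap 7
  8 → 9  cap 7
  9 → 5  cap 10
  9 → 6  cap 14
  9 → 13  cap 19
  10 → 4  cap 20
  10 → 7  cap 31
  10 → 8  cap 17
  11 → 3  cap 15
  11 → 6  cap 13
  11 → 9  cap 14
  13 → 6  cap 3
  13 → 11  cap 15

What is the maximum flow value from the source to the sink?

augment #1: 2→3→12 bottleneck 23, total now 23
augment #2: 2→7→1→12 bottleneck 6, total now 29
augment #3: 2→7→5→12 bottleneck 1, total now 30
augment #4: 2→9→6→12 bottleneck 14, total now 44
augment #5: 2→13→6→12 bottleneck 3, total now 47
augment #6: 2→0→8→3→12 bottleneck 5, total now 52
augment #7: 2→0→11→6→12 bottleneck 13, total now 65
augment #8: 2→7→5→1→12 bottleneck 9, total now 74
augment #9: 2→7→5→6→12 bottleneck 2, total now 76

Maximum flow value: 76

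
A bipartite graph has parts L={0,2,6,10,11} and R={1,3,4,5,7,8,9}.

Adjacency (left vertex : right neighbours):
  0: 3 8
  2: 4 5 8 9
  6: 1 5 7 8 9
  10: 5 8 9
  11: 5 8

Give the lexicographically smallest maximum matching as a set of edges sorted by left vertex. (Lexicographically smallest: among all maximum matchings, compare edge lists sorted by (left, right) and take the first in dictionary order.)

Lex-smallest maximum matching: {(0,3), (2,4), (6,1), (10,5), (11,8)}

|M| = 5 (so the lex-smallest maximum matching has 5 edges)
process left vertices in ascending order; for each, take the smallest-labelled available neighbour that still permits 5 edges overall, or leave it unmatched if none does
lex-smallest matching: {0-3, 2-4, 6-1, 10-5, 11-8}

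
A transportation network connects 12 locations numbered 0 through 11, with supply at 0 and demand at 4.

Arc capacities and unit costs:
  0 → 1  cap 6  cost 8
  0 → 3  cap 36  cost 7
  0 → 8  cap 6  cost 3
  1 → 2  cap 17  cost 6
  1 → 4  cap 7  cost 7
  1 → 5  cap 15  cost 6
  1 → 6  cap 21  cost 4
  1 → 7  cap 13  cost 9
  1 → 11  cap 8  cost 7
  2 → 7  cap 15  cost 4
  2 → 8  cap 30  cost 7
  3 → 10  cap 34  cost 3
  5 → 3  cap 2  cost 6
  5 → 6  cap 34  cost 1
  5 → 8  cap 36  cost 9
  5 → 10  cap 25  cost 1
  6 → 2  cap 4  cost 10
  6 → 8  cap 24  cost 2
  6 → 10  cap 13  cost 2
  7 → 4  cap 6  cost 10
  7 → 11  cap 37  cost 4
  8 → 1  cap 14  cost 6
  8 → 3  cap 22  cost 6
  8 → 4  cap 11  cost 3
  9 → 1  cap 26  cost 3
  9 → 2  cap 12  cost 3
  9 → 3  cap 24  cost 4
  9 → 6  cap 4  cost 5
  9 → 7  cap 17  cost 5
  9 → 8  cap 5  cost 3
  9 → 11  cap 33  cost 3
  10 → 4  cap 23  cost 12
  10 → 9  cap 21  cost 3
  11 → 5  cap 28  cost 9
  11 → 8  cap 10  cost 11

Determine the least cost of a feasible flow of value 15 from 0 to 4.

shortest-cost path #1: 0→8→4 push 6 @ unit cost 6 (adds 36)
shortest-cost path #2: 0→1→4 push 6 @ unit cost 15 (adds 90)
shortest-cost path #3: 0→3→10→9→8→4 push 3 @ unit cost 19 (adds 57)
total cost = 183

Minimum cost for 15 units: 183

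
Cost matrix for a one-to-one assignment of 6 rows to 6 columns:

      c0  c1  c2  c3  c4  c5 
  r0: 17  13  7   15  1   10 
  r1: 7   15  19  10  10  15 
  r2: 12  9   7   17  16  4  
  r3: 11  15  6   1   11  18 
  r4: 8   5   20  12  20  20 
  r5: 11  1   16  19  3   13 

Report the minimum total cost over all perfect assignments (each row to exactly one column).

optimal assignment: row0→col2 (cost 7), row1→col0 (cost 7), row2→col5 (cost 4), row3→col3 (cost 1), row4→col1 (cost 5), row5→col4 (cost 3)
total = 7 + 7 + 4 + 1 + 5 + 3 = 27

Minimum assignment cost: 27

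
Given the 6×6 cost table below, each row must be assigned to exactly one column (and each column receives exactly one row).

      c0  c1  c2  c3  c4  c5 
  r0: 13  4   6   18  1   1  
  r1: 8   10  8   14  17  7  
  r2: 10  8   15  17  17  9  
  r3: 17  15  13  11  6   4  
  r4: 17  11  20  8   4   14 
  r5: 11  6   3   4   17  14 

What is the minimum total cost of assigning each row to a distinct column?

Minimum assignment cost: 32

optimal assignment: row0→col4 (cost 1), row1→col0 (cost 8), row2→col1 (cost 8), row3→col5 (cost 4), row4→col3 (cost 8), row5→col2 (cost 3)
total = 1 + 8 + 8 + 4 + 8 + 3 = 32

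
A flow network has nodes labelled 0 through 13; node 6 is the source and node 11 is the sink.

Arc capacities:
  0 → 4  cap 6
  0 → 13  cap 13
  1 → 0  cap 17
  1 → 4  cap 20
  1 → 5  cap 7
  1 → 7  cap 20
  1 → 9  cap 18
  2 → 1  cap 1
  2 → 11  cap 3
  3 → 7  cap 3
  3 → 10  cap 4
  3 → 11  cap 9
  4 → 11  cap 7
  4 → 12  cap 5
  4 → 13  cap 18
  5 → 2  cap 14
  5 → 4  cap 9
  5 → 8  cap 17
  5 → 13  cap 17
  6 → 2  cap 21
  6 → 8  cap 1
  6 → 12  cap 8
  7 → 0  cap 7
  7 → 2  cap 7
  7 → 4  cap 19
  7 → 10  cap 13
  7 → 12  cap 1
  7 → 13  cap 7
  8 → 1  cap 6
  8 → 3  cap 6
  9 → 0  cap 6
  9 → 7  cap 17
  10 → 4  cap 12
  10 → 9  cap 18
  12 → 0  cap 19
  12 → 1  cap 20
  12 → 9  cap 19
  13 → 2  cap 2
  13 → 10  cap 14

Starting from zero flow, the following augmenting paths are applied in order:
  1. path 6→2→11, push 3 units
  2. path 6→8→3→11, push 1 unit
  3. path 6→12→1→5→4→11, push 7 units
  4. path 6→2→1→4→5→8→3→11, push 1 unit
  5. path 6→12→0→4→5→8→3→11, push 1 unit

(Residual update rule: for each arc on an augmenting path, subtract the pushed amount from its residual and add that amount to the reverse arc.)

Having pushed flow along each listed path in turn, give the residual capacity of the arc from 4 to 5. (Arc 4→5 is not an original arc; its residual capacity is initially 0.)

Residual capacity of (4,5): 5

after path 1 (6→2→11, push 3): res(4,5)=0
after path 2 (6→8→3→11, push 1): res(4,5)=0
after path 3 (6→12→1→5→4→11, push 7): res(4,5)=7
after path 4 (6→2→1→4→5→8→3→11, push 1): res(4,5)=6
after path 5 (6→12→0→4→5→8→3→11, push 1): res(4,5)=5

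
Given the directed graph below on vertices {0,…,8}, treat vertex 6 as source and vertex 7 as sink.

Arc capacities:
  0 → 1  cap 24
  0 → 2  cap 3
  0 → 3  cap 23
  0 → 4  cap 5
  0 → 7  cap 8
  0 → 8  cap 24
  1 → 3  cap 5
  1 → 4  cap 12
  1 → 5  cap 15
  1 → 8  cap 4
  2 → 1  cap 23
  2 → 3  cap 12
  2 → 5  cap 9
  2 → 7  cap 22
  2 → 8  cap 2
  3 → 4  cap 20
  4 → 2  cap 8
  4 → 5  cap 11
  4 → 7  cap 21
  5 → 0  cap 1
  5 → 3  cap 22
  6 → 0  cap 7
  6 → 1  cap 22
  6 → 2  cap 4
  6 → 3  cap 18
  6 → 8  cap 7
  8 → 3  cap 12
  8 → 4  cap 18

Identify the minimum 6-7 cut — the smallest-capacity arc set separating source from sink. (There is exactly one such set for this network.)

Min-cut arcs: {(4,2), (4,7), (5,0), (6,0), (6,2)} (total capacity 41)

augment #1: 6→0→7 push 7
augment #2: 6→2→7 push 4
augment #3: 6→1→4→7 push 12
augment #4: 6→3→4→7 push 9
augment #5: 6→1→5→0→7 push 1
augment #6: 6→3→4→2→7 push 8
max flow = 41; residual-reachable set from 6 gives S-side
cut edges (S→T): {(4,2), (4,7), (5,0), (6,0), (6,2)} total cap 41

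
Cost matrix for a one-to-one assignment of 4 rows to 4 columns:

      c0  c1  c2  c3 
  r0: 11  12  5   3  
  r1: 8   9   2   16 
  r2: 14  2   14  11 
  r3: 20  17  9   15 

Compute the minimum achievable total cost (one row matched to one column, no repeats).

Minimum assignment cost: 22

optimal assignment: row0→col3 (cost 3), row1→col0 (cost 8), row2→col1 (cost 2), row3→col2 (cost 9)
total = 3 + 8 + 2 + 9 = 22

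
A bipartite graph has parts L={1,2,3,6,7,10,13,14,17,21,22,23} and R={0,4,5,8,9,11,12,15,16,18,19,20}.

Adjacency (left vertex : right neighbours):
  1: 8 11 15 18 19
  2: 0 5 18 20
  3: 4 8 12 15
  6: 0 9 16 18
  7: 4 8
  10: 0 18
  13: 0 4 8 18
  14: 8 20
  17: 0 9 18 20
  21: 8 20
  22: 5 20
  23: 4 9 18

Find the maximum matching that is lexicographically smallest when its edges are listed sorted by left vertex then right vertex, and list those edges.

|M| = 10 (so the lex-smallest maximum matching has 10 edges)
process left vertices in ascending order; for each, take the smallest-labelled available neighbour that still permits 10 edges overall, or leave it unmatched if none does
lex-smallest matching: {1-11, 2-0, 3-12, 6-16, 7-4, 10-18, 13-8, 14-20, 17-9, 22-5}

Lex-smallest maximum matching: {(1,11), (2,0), (3,12), (6,16), (7,4), (10,18), (13,8), (14,20), (17,9), (22,5)}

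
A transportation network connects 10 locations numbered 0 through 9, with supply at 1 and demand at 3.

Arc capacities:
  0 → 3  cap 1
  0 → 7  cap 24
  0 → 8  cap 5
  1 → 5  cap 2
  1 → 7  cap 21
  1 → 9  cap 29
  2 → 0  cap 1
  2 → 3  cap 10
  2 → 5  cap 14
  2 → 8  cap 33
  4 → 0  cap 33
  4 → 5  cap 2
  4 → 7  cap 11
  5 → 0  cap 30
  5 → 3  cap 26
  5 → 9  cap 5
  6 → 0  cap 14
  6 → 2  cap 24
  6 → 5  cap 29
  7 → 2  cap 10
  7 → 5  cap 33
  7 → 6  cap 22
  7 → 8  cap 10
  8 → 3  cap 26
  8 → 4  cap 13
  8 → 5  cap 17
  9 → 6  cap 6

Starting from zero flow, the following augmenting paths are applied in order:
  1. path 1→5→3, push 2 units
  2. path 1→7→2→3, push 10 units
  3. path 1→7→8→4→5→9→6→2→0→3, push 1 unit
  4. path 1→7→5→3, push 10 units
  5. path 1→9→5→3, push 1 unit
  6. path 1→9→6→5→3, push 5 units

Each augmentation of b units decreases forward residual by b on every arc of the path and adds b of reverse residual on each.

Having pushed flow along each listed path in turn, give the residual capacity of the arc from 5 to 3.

after path 1 (1→5→3, push 2): res(5,3)=24
after path 2 (1→7→2→3, push 10): res(5,3)=24
after path 3 (1→7→8→4→5→9→6→2→0→3, push 1): res(5,3)=24
after path 4 (1→7→5→3, push 10): res(5,3)=14
after path 5 (1→9→5→3, push 1): res(5,3)=13
after path 6 (1→9→6→5→3, push 5): res(5,3)=8

Residual capacity of (5,3): 8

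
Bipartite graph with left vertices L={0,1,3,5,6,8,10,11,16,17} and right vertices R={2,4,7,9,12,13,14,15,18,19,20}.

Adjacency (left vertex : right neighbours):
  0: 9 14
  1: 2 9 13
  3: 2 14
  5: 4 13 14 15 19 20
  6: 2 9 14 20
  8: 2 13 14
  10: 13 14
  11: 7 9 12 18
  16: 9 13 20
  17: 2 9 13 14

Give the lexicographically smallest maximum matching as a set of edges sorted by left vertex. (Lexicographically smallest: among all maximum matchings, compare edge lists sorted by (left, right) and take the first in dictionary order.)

|M| = 7 (so the lex-smallest maximum matching has 7 edges)
process left vertices in ascending order; for each, take the smallest-labelled available neighbour that still permits 7 edges overall, or leave it unmatched if none does
lex-smallest matching: {0-9, 1-2, 3-14, 5-4, 6-20, 8-13, 11-7}

Lex-smallest maximum matching: {(0,9), (1,2), (3,14), (5,4), (6,20), (8,13), (11,7)}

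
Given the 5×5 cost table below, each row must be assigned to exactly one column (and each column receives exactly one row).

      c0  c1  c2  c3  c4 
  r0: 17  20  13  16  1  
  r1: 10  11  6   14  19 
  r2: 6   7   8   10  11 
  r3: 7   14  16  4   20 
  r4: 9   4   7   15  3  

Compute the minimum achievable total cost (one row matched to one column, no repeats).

optimal assignment: row0→col4 (cost 1), row1→col2 (cost 6), row2→col0 (cost 6), row3→col3 (cost 4), row4→col1 (cost 4)
total = 1 + 6 + 6 + 4 + 4 = 21

Minimum assignment cost: 21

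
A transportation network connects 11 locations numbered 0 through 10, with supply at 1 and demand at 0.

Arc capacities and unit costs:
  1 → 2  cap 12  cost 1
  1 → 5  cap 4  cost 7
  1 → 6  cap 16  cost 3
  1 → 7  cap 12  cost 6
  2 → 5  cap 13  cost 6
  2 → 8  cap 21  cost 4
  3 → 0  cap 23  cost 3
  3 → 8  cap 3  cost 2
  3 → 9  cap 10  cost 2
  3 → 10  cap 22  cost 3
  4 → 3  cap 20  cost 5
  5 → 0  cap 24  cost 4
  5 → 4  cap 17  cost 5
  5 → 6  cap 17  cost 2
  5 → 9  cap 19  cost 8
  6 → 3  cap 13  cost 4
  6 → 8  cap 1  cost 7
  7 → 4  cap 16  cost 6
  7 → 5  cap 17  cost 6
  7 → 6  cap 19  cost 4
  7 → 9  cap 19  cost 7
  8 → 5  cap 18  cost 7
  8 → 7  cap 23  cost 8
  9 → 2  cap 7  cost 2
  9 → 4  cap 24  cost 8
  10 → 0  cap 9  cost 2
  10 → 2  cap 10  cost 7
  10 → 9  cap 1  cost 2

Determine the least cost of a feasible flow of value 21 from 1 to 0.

shortest-cost path #1: 1→6→3→0 push 13 @ unit cost 10 (adds 130)
shortest-cost path #2: 1→5→0 push 4 @ unit cost 11 (adds 44)
shortest-cost path #3: 1→2→5→0 push 4 @ unit cost 11 (adds 44)
total cost = 218

Minimum cost for 21 units: 218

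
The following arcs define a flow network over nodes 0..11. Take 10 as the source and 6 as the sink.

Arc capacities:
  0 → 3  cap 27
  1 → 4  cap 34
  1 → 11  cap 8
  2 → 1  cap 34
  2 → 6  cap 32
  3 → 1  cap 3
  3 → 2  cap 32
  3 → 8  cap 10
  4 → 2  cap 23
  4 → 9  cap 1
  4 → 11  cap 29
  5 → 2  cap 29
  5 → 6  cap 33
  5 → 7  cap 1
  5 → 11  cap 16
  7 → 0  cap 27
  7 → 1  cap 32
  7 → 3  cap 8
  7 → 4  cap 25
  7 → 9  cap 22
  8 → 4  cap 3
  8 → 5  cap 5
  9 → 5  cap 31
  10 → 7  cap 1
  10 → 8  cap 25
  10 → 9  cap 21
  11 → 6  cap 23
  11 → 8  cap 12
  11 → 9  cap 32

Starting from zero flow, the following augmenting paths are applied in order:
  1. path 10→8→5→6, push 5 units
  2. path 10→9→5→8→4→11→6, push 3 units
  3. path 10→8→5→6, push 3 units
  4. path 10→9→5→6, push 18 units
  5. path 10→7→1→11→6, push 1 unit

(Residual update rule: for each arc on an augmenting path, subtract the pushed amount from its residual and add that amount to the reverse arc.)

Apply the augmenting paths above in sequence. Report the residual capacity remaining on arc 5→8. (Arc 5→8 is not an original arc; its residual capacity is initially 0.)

Residual capacity of (5,8): 5

after path 1 (10→8→5→6, push 5): res(5,8)=5
after path 2 (10→9→5→8→4→11→6, push 3): res(5,8)=2
after path 3 (10→8→5→6, push 3): res(5,8)=5
after path 4 (10→9→5→6, push 18): res(5,8)=5
after path 5 (10→7→1→11→6, push 1): res(5,8)=5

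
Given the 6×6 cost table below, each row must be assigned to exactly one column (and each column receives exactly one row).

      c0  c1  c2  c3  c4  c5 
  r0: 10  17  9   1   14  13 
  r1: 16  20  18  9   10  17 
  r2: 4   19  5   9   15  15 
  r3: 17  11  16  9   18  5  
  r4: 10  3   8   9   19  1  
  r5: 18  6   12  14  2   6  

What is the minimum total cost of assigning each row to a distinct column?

Minimum assignment cost: 32

one of 2 optimal assignments: row0→col2 (cost 9), row1→col3 (cost 9), row2→col0 (cost 4), row3→col5 (cost 5), row4→col1 (cost 3), row5→col4 (cost 2)
total = 9 + 9 + 4 + 5 + 3 + 2 = 32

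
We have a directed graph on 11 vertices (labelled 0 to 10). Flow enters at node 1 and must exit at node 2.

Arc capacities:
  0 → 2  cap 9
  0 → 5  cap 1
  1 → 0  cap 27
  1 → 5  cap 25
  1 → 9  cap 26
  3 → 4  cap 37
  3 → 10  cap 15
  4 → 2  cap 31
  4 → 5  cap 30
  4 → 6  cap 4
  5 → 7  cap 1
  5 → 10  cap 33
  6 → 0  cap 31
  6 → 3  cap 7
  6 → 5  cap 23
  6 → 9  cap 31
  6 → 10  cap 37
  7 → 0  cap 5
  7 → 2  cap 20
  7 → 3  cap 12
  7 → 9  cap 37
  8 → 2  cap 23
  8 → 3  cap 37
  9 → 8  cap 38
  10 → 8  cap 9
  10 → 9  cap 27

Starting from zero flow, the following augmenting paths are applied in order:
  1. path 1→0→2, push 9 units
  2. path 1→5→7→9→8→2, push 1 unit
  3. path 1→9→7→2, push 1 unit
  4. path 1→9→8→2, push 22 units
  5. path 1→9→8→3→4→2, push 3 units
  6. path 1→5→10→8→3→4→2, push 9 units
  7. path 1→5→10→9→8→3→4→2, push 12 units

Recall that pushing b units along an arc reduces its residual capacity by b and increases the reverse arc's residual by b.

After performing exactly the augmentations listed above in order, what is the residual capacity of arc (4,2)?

after path 1 (1→0→2, push 9): res(4,2)=31
after path 2 (1→5→7→9→8→2, push 1): res(4,2)=31
after path 3 (1→9→7→2, push 1): res(4,2)=31
after path 4 (1→9→8→2, push 22): res(4,2)=31
after path 5 (1→9→8→3→4→2, push 3): res(4,2)=28
after path 6 (1→5→10→8→3→4→2, push 9): res(4,2)=19
after path 7 (1→5→10→9→8→3→4→2, push 12): res(4,2)=7

Residual capacity of (4,2): 7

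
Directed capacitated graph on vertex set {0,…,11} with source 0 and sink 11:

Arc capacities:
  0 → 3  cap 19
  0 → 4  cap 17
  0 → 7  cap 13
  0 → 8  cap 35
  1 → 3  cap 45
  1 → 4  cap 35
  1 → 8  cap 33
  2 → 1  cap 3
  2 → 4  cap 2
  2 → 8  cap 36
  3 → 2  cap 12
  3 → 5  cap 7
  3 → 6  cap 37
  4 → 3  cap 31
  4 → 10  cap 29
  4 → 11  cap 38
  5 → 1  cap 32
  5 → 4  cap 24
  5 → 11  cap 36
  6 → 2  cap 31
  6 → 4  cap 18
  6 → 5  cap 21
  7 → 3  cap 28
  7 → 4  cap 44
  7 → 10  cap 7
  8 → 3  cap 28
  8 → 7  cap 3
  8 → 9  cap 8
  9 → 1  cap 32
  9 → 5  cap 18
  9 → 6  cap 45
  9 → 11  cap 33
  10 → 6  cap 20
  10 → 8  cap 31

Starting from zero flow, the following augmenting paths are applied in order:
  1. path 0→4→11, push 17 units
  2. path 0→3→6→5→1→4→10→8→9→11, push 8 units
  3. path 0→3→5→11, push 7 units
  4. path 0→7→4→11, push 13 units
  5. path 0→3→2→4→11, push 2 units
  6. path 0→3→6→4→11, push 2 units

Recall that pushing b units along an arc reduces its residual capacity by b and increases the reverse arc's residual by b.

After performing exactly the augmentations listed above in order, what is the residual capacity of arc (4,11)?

Residual capacity of (4,11): 4

after path 1 (0→4→11, push 17): res(4,11)=21
after path 2 (0→3→6→5→1→4→10→8→9→11, push 8): res(4,11)=21
after path 3 (0→3→5→11, push 7): res(4,11)=21
after path 4 (0→7→4→11, push 13): res(4,11)=8
after path 5 (0→3→2→4→11, push 2): res(4,11)=6
after path 6 (0→3→6→4→11, push 2): res(4,11)=4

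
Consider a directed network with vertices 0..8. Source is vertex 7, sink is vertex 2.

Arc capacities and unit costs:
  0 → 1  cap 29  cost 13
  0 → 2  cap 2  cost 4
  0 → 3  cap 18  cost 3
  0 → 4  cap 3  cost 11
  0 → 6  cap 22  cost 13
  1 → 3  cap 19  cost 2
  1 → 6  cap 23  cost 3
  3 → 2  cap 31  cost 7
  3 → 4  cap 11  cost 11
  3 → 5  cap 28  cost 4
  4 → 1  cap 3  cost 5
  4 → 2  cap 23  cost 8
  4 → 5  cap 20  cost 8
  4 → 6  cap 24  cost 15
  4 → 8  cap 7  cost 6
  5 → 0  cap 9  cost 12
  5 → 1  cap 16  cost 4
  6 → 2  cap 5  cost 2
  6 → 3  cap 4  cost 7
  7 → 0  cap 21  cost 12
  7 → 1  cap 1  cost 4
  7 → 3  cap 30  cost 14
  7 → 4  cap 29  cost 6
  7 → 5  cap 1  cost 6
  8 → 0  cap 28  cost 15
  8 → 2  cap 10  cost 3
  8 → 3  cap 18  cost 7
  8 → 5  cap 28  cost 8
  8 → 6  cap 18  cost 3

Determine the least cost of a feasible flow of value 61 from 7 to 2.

Minimum cost for 61 units: 1056

shortest-cost path #1: 7→1→6→2 push 1 @ unit cost 9 (adds 9)
shortest-cost path #2: 7→4→2 push 23 @ unit cost 14 (adds 322)
shortest-cost path #3: 7→4→8→2 push 6 @ unit cost 15 (adds 90)
shortest-cost path #4: 7→5→1→6→2 push 1 @ unit cost 15 (adds 15)
shortest-cost path #5: 7→0→2 push 2 @ unit cost 16 (adds 32)
shortest-cost path #6: 7→3→2 push 28 @ unit cost 21 (adds 588)
total cost = 1056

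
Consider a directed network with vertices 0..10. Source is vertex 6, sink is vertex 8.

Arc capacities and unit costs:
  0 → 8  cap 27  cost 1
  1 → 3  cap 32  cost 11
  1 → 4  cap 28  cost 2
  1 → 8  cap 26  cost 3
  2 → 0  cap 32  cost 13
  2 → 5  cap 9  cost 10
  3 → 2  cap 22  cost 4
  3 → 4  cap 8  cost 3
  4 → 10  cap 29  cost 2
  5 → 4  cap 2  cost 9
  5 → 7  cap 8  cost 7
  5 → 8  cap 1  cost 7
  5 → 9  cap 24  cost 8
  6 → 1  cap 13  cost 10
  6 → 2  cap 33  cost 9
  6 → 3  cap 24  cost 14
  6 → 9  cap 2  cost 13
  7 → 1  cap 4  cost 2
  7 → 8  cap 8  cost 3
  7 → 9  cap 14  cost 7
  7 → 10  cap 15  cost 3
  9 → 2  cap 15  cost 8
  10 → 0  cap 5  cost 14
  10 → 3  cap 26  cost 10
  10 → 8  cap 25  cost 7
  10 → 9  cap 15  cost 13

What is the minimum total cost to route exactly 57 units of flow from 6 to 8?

Minimum cost for 57 units: 1283

shortest-cost path #1: 6→1→8 push 13 @ unit cost 13 (adds 169)
shortest-cost path #2: 6→2→0→8 push 27 @ unit cost 23 (adds 621)
shortest-cost path #3: 6→2→5→8 push 1 @ unit cost 26 (adds 26)
shortest-cost path #4: 6→3→4→10→8 push 8 @ unit cost 26 (adds 208)
shortest-cost path #5: 6→2→5→7→8 push 5 @ unit cost 29 (adds 145)
shortest-cost path #6: 6→3→2→5→7→8 push 3 @ unit cost 38 (adds 114)
total cost = 1283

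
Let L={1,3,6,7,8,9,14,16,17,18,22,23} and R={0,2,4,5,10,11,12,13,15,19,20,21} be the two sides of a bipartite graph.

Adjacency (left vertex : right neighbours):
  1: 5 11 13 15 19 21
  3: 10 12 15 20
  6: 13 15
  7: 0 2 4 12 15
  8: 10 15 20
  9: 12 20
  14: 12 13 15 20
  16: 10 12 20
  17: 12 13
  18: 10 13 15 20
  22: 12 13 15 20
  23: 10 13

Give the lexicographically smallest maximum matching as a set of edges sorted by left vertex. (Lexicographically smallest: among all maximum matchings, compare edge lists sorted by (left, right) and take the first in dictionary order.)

Lex-smallest maximum matching: {(1,5), (3,10), (6,13), (7,0), (8,15), (9,12), (14,20)}

|M| = 7 (so the lex-smallest maximum matching has 7 edges)
process left vertices in ascending order; for each, take the smallest-labelled available neighbour that still permits 7 edges overall, or leave it unmatched if none does
lex-smallest matching: {1-5, 3-10, 6-13, 7-0, 8-15, 9-12, 14-20}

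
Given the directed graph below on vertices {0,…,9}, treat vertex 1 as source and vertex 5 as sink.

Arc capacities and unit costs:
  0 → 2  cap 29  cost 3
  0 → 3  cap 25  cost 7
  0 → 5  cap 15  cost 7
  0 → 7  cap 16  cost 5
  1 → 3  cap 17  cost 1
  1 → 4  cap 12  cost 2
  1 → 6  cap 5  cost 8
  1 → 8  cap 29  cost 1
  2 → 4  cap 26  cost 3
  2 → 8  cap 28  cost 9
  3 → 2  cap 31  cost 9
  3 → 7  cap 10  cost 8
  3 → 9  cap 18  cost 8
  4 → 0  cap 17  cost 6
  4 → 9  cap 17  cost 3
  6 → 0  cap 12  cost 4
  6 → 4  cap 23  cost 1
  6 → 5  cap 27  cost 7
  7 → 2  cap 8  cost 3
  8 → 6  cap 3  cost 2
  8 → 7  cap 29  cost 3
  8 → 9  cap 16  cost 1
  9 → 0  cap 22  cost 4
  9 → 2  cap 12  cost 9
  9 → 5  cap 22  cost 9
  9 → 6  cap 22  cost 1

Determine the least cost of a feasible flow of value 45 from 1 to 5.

shortest-cost path #1: 1→8→6→5 push 3 @ unit cost 10 (adds 30)
shortest-cost path #2: 1→8→9→6→5 push 16 @ unit cost 10 (adds 160)
shortest-cost path #3: 1→4→9→6→5 push 6 @ unit cost 13 (adds 78)
shortest-cost path #4: 1→4→9→5 push 6 @ unit cost 14 (adds 84)
shortest-cost path #5: 1→6→5 push 2 @ unit cost 15 (adds 30)
shortest-cost path #6: 1→6→9→5 push 3 @ unit cost 16 (adds 48)
shortest-cost path #7: 1→3→9→5 push 9 @ unit cost 18 (adds 162)
total cost = 592

Minimum cost for 45 units: 592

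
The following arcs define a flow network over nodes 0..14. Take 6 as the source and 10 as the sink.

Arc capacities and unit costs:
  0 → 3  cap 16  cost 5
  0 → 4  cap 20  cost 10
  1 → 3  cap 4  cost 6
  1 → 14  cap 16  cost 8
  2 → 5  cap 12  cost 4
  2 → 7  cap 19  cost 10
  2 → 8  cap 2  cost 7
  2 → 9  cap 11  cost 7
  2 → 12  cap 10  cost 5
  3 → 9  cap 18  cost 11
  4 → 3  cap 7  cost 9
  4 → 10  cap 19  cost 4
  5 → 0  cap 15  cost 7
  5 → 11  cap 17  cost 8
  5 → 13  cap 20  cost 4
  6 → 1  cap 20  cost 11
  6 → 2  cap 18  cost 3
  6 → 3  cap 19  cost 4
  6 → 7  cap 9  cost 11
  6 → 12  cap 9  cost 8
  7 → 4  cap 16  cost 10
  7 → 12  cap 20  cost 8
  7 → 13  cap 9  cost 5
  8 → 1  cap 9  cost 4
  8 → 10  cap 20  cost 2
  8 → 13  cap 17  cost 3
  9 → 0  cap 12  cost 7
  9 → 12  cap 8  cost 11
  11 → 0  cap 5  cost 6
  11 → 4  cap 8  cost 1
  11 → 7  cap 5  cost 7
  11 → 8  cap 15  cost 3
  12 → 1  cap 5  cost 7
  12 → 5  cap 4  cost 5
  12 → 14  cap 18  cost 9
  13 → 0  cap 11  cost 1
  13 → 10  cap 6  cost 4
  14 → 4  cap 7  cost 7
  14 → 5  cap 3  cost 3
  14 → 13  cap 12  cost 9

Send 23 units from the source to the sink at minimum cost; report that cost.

shortest-cost path #1: 6→2→8→10 push 2 @ unit cost 12 (adds 24)
shortest-cost path #2: 6→2→5→13→10 push 6 @ unit cost 15 (adds 90)
shortest-cost path #3: 6→2→5→11→4→10 push 6 @ unit cost 20 (adds 120)
shortest-cost path #4: 6→7→4→10 push 9 @ unit cost 25 (adds 225)
total cost = 459

Minimum cost for 23 units: 459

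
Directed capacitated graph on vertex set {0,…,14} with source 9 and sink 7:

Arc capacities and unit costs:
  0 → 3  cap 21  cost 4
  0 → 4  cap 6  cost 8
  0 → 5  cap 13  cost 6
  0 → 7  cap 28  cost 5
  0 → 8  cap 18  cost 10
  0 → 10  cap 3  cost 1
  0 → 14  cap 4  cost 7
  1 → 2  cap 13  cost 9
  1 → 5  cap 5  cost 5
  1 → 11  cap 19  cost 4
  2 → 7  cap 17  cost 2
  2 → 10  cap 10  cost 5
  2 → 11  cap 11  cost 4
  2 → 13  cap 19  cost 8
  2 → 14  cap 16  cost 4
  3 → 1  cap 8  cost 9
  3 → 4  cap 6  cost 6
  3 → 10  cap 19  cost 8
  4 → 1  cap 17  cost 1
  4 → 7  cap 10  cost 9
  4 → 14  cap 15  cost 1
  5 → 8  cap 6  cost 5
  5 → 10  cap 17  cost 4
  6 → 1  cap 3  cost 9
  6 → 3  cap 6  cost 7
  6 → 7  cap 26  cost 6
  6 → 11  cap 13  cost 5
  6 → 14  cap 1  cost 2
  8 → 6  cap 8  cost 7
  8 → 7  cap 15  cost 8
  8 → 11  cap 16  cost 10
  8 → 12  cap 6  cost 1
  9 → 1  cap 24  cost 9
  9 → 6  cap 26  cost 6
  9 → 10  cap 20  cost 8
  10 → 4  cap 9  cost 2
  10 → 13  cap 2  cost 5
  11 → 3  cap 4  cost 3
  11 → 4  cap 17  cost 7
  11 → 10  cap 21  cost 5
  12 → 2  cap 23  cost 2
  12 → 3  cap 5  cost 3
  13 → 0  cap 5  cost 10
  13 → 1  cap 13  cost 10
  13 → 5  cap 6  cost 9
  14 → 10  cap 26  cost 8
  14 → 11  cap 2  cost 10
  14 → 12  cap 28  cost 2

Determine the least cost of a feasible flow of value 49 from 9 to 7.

Minimum cost for 49 units: 761

shortest-cost path #1: 9→6→7 push 26 @ unit cost 12 (adds 312)
shortest-cost path #2: 9→10→4→14→12→2→7 push 9 @ unit cost 17 (adds 153)
shortest-cost path #3: 9→1→2→7 push 8 @ unit cost 20 (adds 160)
shortest-cost path #4: 9→1→2→12→14→4→7 push 5 @ unit cost 22 (adds 110)
shortest-cost path #5: 9→1→5→8→12→14→4→7 push 1 @ unit cost 26 (adds 26)
total cost = 761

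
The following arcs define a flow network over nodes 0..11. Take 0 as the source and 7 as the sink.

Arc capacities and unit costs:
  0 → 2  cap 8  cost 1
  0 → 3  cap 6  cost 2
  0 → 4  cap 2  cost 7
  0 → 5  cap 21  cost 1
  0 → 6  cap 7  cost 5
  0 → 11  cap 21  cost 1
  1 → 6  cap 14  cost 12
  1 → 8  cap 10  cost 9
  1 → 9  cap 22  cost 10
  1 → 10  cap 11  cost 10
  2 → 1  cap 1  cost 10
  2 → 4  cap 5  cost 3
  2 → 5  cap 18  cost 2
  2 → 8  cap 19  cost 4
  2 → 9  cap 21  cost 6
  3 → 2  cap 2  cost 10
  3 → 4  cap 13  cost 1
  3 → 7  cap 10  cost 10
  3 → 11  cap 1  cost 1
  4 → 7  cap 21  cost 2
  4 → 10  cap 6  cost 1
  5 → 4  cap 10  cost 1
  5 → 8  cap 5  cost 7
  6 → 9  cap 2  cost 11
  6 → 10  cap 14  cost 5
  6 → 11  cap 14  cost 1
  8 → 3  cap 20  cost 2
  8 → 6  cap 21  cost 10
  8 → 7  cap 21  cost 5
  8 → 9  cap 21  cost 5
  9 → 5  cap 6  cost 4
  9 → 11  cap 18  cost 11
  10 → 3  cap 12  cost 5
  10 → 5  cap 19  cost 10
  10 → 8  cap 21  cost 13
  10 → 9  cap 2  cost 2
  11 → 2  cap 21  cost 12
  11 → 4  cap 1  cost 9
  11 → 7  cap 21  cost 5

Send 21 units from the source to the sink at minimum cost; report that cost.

shortest-cost path #1: 0→5→4→7 push 10 @ unit cost 4 (adds 40)
shortest-cost path #2: 0→3→4→7 push 6 @ unit cost 5 (adds 30)
shortest-cost path #3: 0→2→4→7 push 5 @ unit cost 6 (adds 30)
total cost = 100

Minimum cost for 21 units: 100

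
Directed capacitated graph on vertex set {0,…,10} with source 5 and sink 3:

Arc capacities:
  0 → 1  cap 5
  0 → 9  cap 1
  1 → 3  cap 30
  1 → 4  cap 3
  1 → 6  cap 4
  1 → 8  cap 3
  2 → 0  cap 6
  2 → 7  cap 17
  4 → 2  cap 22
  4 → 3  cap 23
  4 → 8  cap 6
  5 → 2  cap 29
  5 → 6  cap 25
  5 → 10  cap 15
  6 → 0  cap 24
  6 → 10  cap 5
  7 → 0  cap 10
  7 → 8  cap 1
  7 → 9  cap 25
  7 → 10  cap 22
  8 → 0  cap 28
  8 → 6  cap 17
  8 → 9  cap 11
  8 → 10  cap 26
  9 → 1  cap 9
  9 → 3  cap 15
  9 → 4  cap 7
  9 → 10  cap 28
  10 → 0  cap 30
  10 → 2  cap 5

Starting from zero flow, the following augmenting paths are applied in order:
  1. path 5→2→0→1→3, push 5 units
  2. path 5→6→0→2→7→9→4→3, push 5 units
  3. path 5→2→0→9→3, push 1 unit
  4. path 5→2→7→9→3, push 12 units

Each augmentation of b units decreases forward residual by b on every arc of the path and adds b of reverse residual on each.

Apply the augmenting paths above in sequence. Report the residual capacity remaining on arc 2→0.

after path 1 (5→2→0→1→3, push 5): res(2,0)=1
after path 2 (5→6→0→2→7→9→4→3, push 5): res(2,0)=6
after path 3 (5→2→0→9→3, push 1): res(2,0)=5
after path 4 (5→2→7→9→3, push 12): res(2,0)=5

Residual capacity of (2,0): 5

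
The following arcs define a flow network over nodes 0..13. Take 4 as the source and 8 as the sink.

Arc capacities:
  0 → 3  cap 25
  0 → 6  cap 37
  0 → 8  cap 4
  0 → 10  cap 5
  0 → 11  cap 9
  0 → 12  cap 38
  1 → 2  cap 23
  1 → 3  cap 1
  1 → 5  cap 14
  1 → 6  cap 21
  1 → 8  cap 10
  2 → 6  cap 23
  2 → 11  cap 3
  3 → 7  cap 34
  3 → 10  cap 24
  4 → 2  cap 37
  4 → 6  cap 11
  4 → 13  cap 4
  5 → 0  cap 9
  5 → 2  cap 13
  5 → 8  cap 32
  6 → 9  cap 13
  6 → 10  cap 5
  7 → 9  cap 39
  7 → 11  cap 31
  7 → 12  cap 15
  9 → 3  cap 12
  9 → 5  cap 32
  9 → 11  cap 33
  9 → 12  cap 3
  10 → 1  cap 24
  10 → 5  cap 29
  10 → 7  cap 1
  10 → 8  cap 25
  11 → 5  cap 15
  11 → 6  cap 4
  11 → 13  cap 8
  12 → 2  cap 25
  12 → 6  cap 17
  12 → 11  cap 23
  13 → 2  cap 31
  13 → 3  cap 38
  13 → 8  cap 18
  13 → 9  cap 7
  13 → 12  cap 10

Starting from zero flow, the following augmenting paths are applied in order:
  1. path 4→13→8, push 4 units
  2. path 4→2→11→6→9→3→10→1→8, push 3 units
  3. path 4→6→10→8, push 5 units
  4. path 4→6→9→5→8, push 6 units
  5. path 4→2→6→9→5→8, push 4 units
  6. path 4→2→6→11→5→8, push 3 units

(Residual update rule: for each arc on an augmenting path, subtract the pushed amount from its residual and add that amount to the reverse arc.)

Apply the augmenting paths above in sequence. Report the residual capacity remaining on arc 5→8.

after path 1 (4→13→8, push 4): res(5,8)=32
after path 2 (4→2→11→6→9→3→10→1→8, push 3): res(5,8)=32
after path 3 (4→6→10→8, push 5): res(5,8)=32
after path 4 (4→6→9→5→8, push 6): res(5,8)=26
after path 5 (4→2→6→9→5→8, push 4): res(5,8)=22
after path 6 (4→2→6→11→5→8, push 3): res(5,8)=19

Residual capacity of (5,8): 19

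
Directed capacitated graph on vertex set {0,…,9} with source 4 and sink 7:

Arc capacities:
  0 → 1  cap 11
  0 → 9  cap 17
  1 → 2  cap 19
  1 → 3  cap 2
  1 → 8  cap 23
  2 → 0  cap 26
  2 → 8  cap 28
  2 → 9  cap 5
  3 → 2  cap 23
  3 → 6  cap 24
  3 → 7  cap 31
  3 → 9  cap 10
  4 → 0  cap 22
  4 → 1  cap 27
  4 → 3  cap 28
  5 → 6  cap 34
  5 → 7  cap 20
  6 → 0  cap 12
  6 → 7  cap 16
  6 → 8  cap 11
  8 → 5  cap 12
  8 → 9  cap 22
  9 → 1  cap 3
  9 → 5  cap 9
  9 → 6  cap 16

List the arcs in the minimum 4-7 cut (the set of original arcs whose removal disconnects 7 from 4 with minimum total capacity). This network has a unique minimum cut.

Min-cut arcs: {(1,3), (4,3), (5,7), (6,7)} (total capacity 66)

augment #1: 4→3→7 push 28
augment #2: 4→1→3→7 push 2
augment #3: 4→0→9→5→7 push 9
augment #4: 4→0→9→6→7 push 8
augment #5: 4→1→8→5→7 push 11
augment #6: 4→1→2→9→6→7 push 5
augment #7: 4→1→8→5→6→7 push 1
augment #8: 4→1→8→9→6→7 push 2
max flow = 66; residual-reachable set from 4 gives S-side
cut edges (S→T): {(1,3), (4,3), (5,7), (6,7)} total cap 66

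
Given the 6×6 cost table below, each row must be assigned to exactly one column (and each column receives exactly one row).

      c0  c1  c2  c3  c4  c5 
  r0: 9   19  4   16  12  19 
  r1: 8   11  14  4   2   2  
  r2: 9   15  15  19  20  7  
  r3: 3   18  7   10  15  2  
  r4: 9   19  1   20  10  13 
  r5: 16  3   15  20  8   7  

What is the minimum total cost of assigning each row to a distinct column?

Minimum assignment cost: 30

optimal assignment: row0→col4 (cost 12), row1→col3 (cost 4), row2→col5 (cost 7), row3→col0 (cost 3), row4→col2 (cost 1), row5→col1 (cost 3)
total = 12 + 4 + 7 + 3 + 1 + 3 = 30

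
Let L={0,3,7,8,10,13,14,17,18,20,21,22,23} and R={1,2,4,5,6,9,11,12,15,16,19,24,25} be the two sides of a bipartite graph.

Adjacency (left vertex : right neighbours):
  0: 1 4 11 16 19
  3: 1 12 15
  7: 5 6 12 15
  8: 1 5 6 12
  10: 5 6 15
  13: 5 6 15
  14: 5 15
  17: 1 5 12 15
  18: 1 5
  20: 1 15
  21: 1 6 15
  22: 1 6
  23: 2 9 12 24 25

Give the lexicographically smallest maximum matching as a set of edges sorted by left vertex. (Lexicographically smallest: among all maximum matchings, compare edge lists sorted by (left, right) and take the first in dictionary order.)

Lex-smallest maximum matching: {(0,4), (3,1), (7,5), (8,6), (10,15), (17,12), (23,2)}

|M| = 7 (so the lex-smallest maximum matching has 7 edges)
process left vertices in ascending order; for each, take the smallest-labelled available neighbour that still permits 7 edges overall, or leave it unmatched if none does
lex-smallest matching: {0-4, 3-1, 7-5, 8-6, 10-15, 17-12, 23-2}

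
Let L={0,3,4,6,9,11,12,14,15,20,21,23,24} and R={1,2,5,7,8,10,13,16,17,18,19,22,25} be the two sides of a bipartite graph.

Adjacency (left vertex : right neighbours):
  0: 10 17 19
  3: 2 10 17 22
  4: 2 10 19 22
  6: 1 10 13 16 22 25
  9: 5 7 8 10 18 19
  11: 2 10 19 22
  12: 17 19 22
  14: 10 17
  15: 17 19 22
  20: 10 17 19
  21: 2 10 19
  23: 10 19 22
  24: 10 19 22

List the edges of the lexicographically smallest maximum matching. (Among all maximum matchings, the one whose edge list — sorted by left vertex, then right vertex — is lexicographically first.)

Lex-smallest maximum matching: {(0,10), (3,2), (4,19), (6,1), (9,5), (11,22), (12,17)}

|M| = 7 (so the lex-smallest maximum matching has 7 edges)
process left vertices in ascending order; for each, take the smallest-labelled available neighbour that still permits 7 edges overall, or leave it unmatched if none does
lex-smallest matching: {0-10, 3-2, 4-19, 6-1, 9-5, 11-22, 12-17}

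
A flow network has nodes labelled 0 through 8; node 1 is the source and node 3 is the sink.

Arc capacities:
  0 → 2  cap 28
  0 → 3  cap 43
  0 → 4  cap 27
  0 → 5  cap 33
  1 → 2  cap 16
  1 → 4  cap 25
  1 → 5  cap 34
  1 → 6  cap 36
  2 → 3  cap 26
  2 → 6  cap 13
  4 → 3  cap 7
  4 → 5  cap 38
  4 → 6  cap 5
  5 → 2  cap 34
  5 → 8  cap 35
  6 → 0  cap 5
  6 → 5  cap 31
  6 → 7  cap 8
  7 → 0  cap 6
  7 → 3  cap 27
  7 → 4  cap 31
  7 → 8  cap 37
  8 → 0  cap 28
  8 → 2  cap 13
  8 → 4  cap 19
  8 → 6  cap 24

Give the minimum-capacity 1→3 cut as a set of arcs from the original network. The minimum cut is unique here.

augment #1: 1→2→3 push 16
augment #2: 1→4→3 push 7
augment #3: 1→5→2→3 push 10
augment #4: 1→6→0→3 push 5
augment #5: 1→6→7→3 push 8
augment #6: 1→5→8→0→3 push 24
augment #7: 1→4→5→8→0→3 push 4
max flow = 74; residual-reachable set from 1 gives S-side
cut edges (S→T): {(2,3), (4,3), (6,0), (6,7), (8,0)} total cap 74

Min-cut arcs: {(2,3), (4,3), (6,0), (6,7), (8,0)} (total capacity 74)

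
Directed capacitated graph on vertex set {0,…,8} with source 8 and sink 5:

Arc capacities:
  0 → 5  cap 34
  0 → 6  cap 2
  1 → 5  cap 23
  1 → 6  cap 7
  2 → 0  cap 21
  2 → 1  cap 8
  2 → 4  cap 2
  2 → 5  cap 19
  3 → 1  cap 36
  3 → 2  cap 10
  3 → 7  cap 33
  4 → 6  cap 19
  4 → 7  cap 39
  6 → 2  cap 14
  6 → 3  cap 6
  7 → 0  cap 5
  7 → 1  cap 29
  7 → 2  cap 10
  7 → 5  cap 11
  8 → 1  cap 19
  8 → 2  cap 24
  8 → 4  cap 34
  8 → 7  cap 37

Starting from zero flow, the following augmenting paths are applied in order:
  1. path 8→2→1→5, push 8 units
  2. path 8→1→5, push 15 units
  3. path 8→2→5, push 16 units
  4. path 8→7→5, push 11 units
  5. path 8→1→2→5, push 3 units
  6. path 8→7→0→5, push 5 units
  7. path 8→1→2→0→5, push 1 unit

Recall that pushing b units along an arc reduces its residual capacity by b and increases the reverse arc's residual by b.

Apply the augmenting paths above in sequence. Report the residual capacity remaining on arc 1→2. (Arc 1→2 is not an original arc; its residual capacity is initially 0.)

after path 1 (8→2→1→5, push 8): res(1,2)=8
after path 2 (8→1→5, push 15): res(1,2)=8
after path 3 (8→2→5, push 16): res(1,2)=8
after path 4 (8→7→5, push 11): res(1,2)=8
after path 5 (8→1→2→5, push 3): res(1,2)=5
after path 6 (8→7→0→5, push 5): res(1,2)=5
after path 7 (8→1→2→0→5, push 1): res(1,2)=4

Residual capacity of (1,2): 4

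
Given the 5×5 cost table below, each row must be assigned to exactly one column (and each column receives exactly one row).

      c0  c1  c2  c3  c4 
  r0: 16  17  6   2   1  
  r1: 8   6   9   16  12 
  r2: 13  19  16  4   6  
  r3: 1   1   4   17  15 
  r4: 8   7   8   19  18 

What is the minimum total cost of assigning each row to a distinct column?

Minimum assignment cost: 20

optimal assignment: row0→col4 (cost 1), row1→col1 (cost 6), row2→col3 (cost 4), row3→col0 (cost 1), row4→col2 (cost 8)
total = 1 + 6 + 4 + 1 + 8 = 20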